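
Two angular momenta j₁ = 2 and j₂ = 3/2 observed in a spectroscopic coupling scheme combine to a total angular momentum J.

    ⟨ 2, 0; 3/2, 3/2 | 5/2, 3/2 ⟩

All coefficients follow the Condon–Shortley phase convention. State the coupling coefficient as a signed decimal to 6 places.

j₁+j₂−J=1  J+j₁−j₂=3  J−j₁+j₂=2  j₁+j₂+J+1=7
(j₁±m₁, j₂±m₂, J±M) = (2,2,3,0,4,1)
P² = 288/35
sum k=1..1:
  [1] −1/4 = -1/4
S = -1/4
C² = P²·S² = 18/35 ; C = -0.717137

−√(18/35) = -0.717137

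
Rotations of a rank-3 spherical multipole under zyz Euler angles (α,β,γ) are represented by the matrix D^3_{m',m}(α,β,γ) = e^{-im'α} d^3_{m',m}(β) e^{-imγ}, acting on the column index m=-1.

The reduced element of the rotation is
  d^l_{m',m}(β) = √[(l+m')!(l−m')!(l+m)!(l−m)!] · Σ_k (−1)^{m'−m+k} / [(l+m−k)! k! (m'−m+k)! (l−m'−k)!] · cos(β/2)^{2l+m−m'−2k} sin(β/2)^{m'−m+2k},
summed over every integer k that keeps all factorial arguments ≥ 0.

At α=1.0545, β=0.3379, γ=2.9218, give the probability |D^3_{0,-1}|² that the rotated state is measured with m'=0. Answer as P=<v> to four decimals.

P=0.2453

D^3_{0,-1}(1.0545,0.3379,2.9218) = e^{-i·0·1.0545}·d^3_{0,-1}(0.3379)·e^{-i·-1·2.9218}. Compute d first:
c=cos(0.337900/2)=0.985762, s=sin(0.337900/2)=0.168147; N=√[6·6·2·24]=41.569219
k∈{0,1,2} keeps every argument non-negative
  k=0: (−1)^1·41.5692/(12)·0.9858^5·0.1681^1 = -0.542177
  k=1: (−1)^2·41.5692/(4)·0.9858^3·0.1681^3 = +0.047326
  k=2: (−1)^3·41.5692/(12)·0.9858^1·0.1681^5 = -0.000459
d^3_{0,-1}(0.3379) = -0.542177 +0.047326 -0.000459 = -0.495310
|D^3_{0,-1}|² = |d^3_{0,-1}(β)|² = (-0.495310)² = 0.245332 (the z-rotation phases have unit modulus)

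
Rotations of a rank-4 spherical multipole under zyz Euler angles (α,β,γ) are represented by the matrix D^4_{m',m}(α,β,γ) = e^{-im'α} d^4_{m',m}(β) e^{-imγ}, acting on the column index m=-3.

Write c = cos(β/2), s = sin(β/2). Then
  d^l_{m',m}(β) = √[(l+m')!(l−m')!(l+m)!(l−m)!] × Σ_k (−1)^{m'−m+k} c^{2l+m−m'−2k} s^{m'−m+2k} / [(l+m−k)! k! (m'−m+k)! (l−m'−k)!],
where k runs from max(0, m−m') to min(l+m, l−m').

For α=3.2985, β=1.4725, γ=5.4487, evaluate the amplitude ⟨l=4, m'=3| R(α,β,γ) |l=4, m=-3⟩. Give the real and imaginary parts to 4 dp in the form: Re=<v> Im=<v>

First d^4_{3,-3}(β=1.4725), then the phase factors e^{-i(3)α} and e^{-i(-3)γ}:
With c≡cos(β/2)=0.740992 and s≡sin(β/2)=0.671514, N=[5040·1·1·5040]^{1/2}=5040.000000
k∈{0,1} keeps every argument non-negative
  k=0: (−1)^6·5040.0000/(720)·0.7410^2·0.6715^6 = +0.352416
  k=1: (−1)^7·5040.0000/(5040)·0.7410^0·0.6715^8 = -0.041347
d^4_{3,-3}(1.4725) = +0.352416 -0.041347 = +0.311069
Attach z-rotation phases: D = e^{-i(3)(3.2985)}·(+0.311069)·e^{-i(-3)(5.4487)} = +0.306720+0.051835i

Re=0.3067 Im=0.0518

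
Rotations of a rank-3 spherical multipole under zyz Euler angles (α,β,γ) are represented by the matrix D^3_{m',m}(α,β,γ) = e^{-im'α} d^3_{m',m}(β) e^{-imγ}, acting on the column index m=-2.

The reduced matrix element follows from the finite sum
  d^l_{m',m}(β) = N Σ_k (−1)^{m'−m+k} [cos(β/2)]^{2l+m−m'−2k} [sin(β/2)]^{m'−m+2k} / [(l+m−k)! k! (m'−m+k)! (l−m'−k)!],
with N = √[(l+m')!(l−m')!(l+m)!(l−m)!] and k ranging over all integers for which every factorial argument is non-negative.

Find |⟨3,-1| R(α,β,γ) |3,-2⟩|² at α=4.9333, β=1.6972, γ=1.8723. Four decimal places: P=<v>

Split into d^3_{-1,-2}(β=1.6972) × two z-phases.
With c≡cos(β/2)=0.661034 and s≡sin(β/2)=0.750356, N=[2·24·1·120]^{1/2}=75.894664
Admissible k: 0..1 (factorial args all ≥0)
  k=0: (−1)^1·75.8947/(24)·0.6610^5·0.7504^1 = -0.299493
  k=1: (−1)^2·75.8947/(12)·0.6610^3·0.7504^3 = +0.771798
d^3_{-1,-2}(1.6972) = -0.299493 +0.771798 = +0.472304
|D^3_{-1,-2}|² = |d^3_{-1,-2}(β)|² = (+0.472304)² = 0.223071 (the z-rotation phases have unit modulus)

P=0.2231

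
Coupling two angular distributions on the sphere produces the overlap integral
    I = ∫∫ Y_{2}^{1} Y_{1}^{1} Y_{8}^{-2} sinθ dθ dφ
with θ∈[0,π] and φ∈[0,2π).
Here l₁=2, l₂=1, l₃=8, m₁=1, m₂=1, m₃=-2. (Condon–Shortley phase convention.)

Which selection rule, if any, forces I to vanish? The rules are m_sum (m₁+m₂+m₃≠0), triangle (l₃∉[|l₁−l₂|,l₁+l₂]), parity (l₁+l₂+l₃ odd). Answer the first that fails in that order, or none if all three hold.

triangle

m₁+m₂+m₃ = 1 + 1 − 2 = 0  ✓
triangle: need |l₁−l₂| ≤ l₃ ≤ l₁+l₂ = [1,3]; l₃=8 is outside  ✗
parity: l₁+l₂+l₃ = 11 is odd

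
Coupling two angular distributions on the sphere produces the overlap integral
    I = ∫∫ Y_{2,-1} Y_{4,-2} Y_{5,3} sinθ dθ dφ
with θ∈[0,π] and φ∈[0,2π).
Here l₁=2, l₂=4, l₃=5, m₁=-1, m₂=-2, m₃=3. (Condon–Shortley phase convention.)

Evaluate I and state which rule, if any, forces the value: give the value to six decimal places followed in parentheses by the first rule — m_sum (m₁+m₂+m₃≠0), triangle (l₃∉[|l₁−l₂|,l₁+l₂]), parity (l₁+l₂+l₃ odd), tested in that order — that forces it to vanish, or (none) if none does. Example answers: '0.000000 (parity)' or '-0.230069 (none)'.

l₁+l₂+l₃=11 is odd: 3j(l;000)=0 ⇒ I=0

0.000000 (parity)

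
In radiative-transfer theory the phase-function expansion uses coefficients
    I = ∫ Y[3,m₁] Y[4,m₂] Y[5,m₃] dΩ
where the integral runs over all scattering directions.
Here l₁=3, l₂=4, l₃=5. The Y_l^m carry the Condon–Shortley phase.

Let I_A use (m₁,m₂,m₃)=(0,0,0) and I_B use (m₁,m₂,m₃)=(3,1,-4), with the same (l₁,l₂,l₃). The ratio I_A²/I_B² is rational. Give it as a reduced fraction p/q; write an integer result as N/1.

l's match ⇒ only the (l;m) 3-j factors differ between A and B.
A: triangle coeff Δ(3,4,5) = 1/180180; Σ_t [0,2]: t=0:+1/576 t=1:−1/144 t=2:+1/576 = -1/288; (3j)²=20/1001 [(3 4 5; 0 0 0)], sign=+1
B: triangle coeff Δ(3,4,5) = 1/180180; Σ_t [0,0]: t=0:+1/5760 = 1/5760; (3j)²=9/286 [(3 4 5; 3 1 -4)], sign=-1
I_A²/I_B² = (20/1001)/(9/286) = 40/63

40/63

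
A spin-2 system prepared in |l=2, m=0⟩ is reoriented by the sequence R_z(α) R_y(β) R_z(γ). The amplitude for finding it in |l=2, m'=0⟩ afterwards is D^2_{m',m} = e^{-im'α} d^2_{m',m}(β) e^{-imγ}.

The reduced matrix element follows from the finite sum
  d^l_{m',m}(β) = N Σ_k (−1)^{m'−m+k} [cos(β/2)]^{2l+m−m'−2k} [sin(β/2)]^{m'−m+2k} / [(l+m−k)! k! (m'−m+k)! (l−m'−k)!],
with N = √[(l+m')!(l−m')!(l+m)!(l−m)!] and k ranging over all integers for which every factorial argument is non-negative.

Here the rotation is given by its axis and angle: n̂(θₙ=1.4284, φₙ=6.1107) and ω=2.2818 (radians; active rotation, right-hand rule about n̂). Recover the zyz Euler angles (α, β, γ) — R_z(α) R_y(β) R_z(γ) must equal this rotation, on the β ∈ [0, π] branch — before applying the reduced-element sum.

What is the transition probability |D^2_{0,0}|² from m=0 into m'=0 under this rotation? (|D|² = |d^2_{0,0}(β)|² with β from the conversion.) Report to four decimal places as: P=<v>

P=0.0057

Axis–angle → zyz. n̂ = (sinθₙcosφₙ, sinθₙsinφₙ, cosθₙ) = (+0.975190, -0.169894, +0.141916), ω = 2.2818.
R = I cosω + sinω [n̂]ₓ + (1−cosω) n̂n̂ᵀ gives
  R = [+0.919016, -0.381331, +0.099980; -0.166270, -0.604894, -0.778754; +0.357440, +0.699064, -0.619311]
β = atan2(√(R₁₃²+R₂₃²), R₃₃) = 2.238662; α = atan2(R₂₃, R₁₃) mod 2π = 4.840075; γ = atan2(R₃₂, −R₃₁) mod 2π = 2.043453
D^2_{0,0}(4.8401,2.2387,2.0435) = e^{-i·0·4.8401}·d^2_{0,0}(2.2387)·e^{-i·0·2.0435}. Compute d first:
With c≡cos(β/2)=0.436285 and s≡sin(β/2)=0.899809, N=[2·2·2·2]^{1/2}=4.000000
k∈{0,1,2} keeps every argument non-negative
  k=0: (−1)^0·4.0000/(4)·0.4363^4·0.8998^0 = +0.036231
  k=1: (−1)^1·4.0000/(1)·0.4363^2·0.8998^2 = -0.616454
  k=2: (−1)^2·4.0000/(4)·0.4363^0·0.8998^4 = +0.655542
d^2_{0,0}(2.2387) = +0.036231 -0.616454 +0.655542 = +0.075320
|D^2_{0,0}|² = |d^2_{0,0}(β)|² = (+0.075320)² = 0.005673 (the z-rotation phases have unit modulus)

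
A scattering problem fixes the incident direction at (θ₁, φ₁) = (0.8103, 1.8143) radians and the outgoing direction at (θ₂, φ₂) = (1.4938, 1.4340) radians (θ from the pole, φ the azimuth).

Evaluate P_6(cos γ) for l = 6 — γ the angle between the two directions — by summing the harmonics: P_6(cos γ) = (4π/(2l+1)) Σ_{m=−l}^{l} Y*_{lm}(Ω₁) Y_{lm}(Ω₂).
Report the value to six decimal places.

-0.201849

Addition theorem: P_6(cos γ) = (4π/13) Σ_m Y*_{lm}(Ω₁) Y_{lm}(Ω₂), m = −6…6:
  m=-6: (-0.007653, -0.069440) × (-0.323485, -0.347224) = (-0.021635, 0.025120)  (running Σ = (-0.021635, 0.025120))
  m=-5: (-0.216023, 0.079658) × (0.080140, -0.098299) = (-0.009482, 0.027619)  (running Σ = (-0.031117, 0.052739))
  m=-4: (0.233461, 0.343617) × (-0.281497, -0.171499) = (-0.006789, -0.136765)  (running Σ = (-0.037906, -0.084027))
  m=-3: (0.253626, -0.283116) × (0.058150, -0.133649) = (-0.023090, -0.050360)  (running Σ = (-0.060996, -0.134387))
  m=-2: (0.015550, 0.008235) × (-0.278887, -0.078264) = (-0.003692, -0.003514)  (running Σ = (-0.064688, -0.137900))
  m=-1: (0.089495, -0.360238) × (0.020784, -0.150981) = (-0.052529, -0.020999)  (running Σ = (-0.117217, -0.158899))
  m=0: (-0.091812, -0.000000) × (-0.279051, 0.000000) = (0.025620, 0.000000)  (running Σ = (-0.091597, -0.158899))
  m=1: (-0.089495, -0.360238) × (-0.020784, -0.150981) = (-0.052529, 0.020999)  (running Σ = (-0.144126, -0.137900))
  m=2: (0.015550, -0.008235) × (-0.278887, 0.078264) = (-0.003692, 0.003514)  (running Σ = (-0.147818, -0.134387))
  m=3: (-0.253626, -0.283116) × (-0.058150, -0.133649) = (-0.023090, 0.050360)  (running Σ = (-0.170908, -0.084027))
  m=4: (0.233461, -0.343617) × (-0.281497, 0.171499) = (-0.006789, 0.136765)  (running Σ = (-0.177697, 0.052739))
  m=5: (0.216023, 0.079658) × (-0.080140, -0.098299) = (-0.009482, -0.027619)  (running Σ = (-0.187178, 0.025120))
  m=6: (-0.007653, 0.069440) × (-0.323485, 0.347224) = (-0.021635, -0.025120)  (running Σ = (-0.208814, 0.000000))
Accumulated sum (-0.208814, 0.000000); after 4π/(2l+1) scaling, (-0.201849, 0.000000) ⇒ P_6 = -0.201849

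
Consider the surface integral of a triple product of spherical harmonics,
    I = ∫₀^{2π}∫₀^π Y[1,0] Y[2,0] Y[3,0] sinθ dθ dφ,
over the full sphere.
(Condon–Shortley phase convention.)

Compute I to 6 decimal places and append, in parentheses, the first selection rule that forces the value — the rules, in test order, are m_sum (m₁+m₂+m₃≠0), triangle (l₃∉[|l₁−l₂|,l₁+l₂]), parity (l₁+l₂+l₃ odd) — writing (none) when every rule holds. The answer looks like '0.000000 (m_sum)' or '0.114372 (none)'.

0.247767 (none)

Checks pass: Σm=0; 6 even; l₃=3∈[1,3].
(2·1+1)(2·2+1)(2·3+1) = 105
Δ: 0! 2! 4! / 7! → 1/105
sum: t=0:+1/4 = 1/4
3j²(1 2 3; 0 0 0) = Δ·Π!·Σ² = 3/35  (sign -1)
(m-triple is (0,0,0) — same symbol as above.)
combine: 4πI² = 105·3/35·3/35 = 27/35
take √, sign +1: I = 0.24776670
No selection rule forces the value: the integral is nonzero (none).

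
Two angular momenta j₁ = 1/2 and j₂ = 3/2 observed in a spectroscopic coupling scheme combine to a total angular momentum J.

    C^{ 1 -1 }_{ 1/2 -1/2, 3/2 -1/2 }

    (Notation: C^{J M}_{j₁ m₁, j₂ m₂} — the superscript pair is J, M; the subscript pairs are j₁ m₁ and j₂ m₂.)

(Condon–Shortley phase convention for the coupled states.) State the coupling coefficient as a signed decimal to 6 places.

triangle: 1!×0!×2!/4! = 2/24
(j±m)!: 0!×1!×1!×2!×0!×2! = 4
prefactor² = (2J+1)×Δ×N² = 1
  k=1: −1/(1!×0!×0!×0!×0!×2!) = -1/2
Σ = -1/2  ⇒  CG² = 1×(-1/2)² = 1/4
CG = −√(1/4) = -0.500000

-0.500000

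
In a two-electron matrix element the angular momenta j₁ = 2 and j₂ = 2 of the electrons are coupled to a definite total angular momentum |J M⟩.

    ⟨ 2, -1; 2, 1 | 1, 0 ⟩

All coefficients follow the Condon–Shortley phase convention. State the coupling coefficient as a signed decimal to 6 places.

triangle: 3!·1!·1!/6! = 6/720
(j±m)!: 1!·3!·3!·1!·1!·1! = 36
prefactor² = (2J+1)·Δ·N² = 9/10
  k=2: +1/(2!·1!·1!·1!·0!·0!) = 1/2
  k=3: −1/(3!·0!·0!·0!·1!·1!) = -1/6
Σ = 1/3  ⇒  CG² = 9/10·(1/3)² = 1/10
CG = +√(1/10) = +0.316228

+√(1/10) ≈ +0.316228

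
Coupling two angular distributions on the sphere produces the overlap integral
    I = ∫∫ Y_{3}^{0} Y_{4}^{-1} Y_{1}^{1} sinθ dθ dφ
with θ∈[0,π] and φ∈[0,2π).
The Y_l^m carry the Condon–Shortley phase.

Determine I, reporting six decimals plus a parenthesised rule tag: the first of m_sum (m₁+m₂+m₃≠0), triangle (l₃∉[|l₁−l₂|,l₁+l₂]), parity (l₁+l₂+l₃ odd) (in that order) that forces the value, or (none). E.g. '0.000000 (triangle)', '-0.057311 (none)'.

-0.194664 (none)

Rules hold: Σm=0, L=8 even, 1≤1≤7.
N = 7·9·3 = 189
Δ = 6!·0!·2!/9! = 1/252
Racah Σ t=3..3: t=3:−1/36 = -1/36
⇒ 3j(3 4 1; 0 0 0)² = 4/63, sgn +1
Racah Σ t=3..3: t=3:−1/72 = -1/72
⇒ 3j(3 4 1; 0 -1 1)² = 5/126, sgn -1
4πI² = N·(3j₀)²·(3jₘ)² = 10/21
I = -1·√(0.47619/4π) = -0.19466390
No selection rule forces the value: the integral is nonzero (none).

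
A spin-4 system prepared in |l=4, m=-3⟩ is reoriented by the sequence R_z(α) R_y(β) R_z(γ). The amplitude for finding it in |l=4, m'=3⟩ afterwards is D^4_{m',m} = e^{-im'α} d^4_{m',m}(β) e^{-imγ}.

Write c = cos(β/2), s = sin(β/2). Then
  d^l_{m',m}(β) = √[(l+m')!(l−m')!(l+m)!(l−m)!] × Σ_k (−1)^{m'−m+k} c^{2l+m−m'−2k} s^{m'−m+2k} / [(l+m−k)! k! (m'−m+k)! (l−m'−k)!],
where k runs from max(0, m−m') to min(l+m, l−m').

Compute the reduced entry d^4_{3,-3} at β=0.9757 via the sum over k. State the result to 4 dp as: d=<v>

d=0.0556

d^4_{3,-3}(β=0.9757) via the finite sum:
Half-angle: c=0.883343, s=0.468728. N=√(5040·1·1·5040)=5040.000000
The bounds max(0,m−m')=0 and min(l+m,l−m')=1 give 2 terms
  k=0: (−1)^6·5040.0000/(720)·0.8833^2·0.4687^6 = +0.057927
  k=1: (−1)^7·5040.0000/(5040)·0.8833^0·0.4687^8 = -0.002330
d^4_{3,-3}(0.9757) = +0.057927 -0.002330 = +0.055597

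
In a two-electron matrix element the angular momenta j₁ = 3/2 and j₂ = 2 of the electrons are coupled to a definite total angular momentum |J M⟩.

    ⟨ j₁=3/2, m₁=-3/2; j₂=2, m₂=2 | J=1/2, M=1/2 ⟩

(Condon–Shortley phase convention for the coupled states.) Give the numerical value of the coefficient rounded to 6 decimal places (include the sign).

-0.632456  (= −√(2/5))

√[2·3!0!1!/5! · 0!3!4!0!1!0!] = √(72/5)
  +(−1)^3/∏(3,0,0,1,0,0)! = -1/6  (running -1/6)
⟨..|..⟩ = √(72/5)·(-1/6) = -0.632456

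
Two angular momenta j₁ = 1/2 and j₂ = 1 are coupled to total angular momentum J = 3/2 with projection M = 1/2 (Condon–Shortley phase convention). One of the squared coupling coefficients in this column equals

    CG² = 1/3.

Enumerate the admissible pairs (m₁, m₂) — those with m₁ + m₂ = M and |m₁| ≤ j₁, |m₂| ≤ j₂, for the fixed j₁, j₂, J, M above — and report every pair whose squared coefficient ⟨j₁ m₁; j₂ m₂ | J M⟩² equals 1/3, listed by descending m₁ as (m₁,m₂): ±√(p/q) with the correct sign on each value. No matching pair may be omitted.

Admissible pairs with m₁+m₂ = M = 1/2: (-1/2,1), (1/2,0)
  (m₁,m₂)=(1/2,0): CG² = 2/3, CG = +√(2/3)
  (m₁,m₂)=(-1/2,1): CG² = 1/3, CG = +√(1/3)   ← matches the target
Pairs with CG² = 1/3: (-1/2,1): +√(1/3)

(-1/2,1): +√(1/3)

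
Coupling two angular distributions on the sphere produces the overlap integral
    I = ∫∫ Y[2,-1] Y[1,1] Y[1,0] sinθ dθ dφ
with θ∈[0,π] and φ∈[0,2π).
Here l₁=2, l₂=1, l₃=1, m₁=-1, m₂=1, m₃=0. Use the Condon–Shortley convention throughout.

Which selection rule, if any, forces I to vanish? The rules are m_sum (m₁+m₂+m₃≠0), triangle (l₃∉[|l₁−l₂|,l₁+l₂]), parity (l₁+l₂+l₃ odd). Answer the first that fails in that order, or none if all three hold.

m₁+m₂+m₃ = -1 + 1 + 0 = 0  ✓
triangle: |2−1|=1 ≤ l₃=1 ≤ 2+1=3  ✓
parity: l₁+l₂+l₃ = 4 is even  ✓

none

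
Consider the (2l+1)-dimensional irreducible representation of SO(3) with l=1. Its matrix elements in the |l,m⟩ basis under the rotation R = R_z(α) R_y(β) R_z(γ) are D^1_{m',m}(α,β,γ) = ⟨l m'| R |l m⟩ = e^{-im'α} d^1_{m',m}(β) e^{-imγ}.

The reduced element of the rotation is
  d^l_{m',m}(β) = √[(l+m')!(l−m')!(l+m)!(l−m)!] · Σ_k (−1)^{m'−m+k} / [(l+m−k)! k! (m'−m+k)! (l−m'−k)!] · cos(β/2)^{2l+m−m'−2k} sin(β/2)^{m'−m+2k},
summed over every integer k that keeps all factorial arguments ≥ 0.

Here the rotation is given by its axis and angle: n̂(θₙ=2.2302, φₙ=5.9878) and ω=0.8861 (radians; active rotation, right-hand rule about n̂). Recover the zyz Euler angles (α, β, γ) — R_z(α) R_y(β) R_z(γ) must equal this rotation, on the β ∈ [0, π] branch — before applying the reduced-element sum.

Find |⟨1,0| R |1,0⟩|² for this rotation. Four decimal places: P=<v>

P=0.5935

Axis–angle → zyz. n̂ = (sinθₙcosφₙ, sinθₙsinφₙ, cosθₙ) = (+0.756127, -0.230080, -0.612646), ω = 0.8861.
R = I cosω + sinω [n̂]ₓ + (1−cosω) n̂n̂ᵀ gives
  R = [+0.842584, +0.410617, -0.348491; -0.538507, +0.651895, -0.533894; +0.007954, +0.637515, +0.770397]
β = atan2(√(R₁₃²+R₂₃²), R₃₃) = 0.691333; α = atan2(R₂₃, R₁₃) mod 2π = 4.134094; γ = atan2(R₃₂, −R₃₁) mod 2π = 1.583272
First d^1_{0,0}(β=0.6913), then the phase factors e^{-i(0)α} and e^{-i(0)γ}:
Half-angle: c=0.940850, s=0.338824. N=√(1·1·1·1)=1.000000
k∈{0,1} keeps every argument non-negative
  k=0: (−1)^0·1.0000/(1)·0.9408^2·0.3388^0 = +0.885198
  k=1: (−1)^1·1.0000/(1)·0.9408^0·0.3388^2 = -0.114802
d^1_{0,0}(0.6913) = +0.885198 -0.114802 = +0.770397
|D^1_{0,0}|² = |d^1_{0,0}(β)|² = (+0.770397)² = 0.593511 (the z-rotation phases have unit modulus)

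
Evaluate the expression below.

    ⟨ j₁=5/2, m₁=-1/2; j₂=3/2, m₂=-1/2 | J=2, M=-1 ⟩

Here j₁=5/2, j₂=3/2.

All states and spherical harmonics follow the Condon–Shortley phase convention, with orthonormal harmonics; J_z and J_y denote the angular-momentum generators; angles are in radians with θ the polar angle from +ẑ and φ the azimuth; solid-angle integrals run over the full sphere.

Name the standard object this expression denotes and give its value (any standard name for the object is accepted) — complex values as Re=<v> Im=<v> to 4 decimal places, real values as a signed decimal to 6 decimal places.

Clebsch–Gordan coefficient, −√(25/84) ≈ -0.545545

This is a Clebsch–Gordan (vector-coupling) coefficient.
j₁+j₂−J=2  J+j₁−j₂=3  J−j₁+j₂=1  j₁+j₂+J+1=7
(j₁±m₁, j₂±m₂, J±M) = (2,3,1,2,1,3)
P² = 12/7
sum k=0..1:
  [0] +1/12 = 1/12
  [1] −1/2 = -1/2
S = -5/12
C² = P²·S² = 25/84 ; C = -0.545545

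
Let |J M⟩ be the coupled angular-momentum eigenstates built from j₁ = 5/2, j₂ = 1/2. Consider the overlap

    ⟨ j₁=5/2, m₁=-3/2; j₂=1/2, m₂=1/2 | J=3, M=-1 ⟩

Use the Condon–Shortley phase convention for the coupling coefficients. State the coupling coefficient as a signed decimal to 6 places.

+√(1/3) ≈ +0.577350

triangle: 0!×5!×1!/7! = 120/5040
(j±m)!: 1!×4!×1!×0!×2!×4! = 1152
prefactor² = (2J+1)×Δ×N² = 192
  k=0: +1/(0!×0!×4!×1!×1!×0!) = 1/24
Σ = 1/24  ⇒  CG² = 192×(1/24)² = 1/3
CG = +√(1/3) = +0.577350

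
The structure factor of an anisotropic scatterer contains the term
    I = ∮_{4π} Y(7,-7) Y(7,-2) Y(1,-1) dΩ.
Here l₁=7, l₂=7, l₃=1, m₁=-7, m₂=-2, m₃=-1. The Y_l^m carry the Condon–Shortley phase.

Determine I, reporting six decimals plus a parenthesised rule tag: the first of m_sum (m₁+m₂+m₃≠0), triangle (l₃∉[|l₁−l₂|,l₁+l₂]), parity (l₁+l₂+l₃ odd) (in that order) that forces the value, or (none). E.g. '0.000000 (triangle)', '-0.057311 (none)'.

-7 − 2 − 1 = -10 ≠ 0: azimuthal integral kills it; I = 0

0.000000 (m_sum)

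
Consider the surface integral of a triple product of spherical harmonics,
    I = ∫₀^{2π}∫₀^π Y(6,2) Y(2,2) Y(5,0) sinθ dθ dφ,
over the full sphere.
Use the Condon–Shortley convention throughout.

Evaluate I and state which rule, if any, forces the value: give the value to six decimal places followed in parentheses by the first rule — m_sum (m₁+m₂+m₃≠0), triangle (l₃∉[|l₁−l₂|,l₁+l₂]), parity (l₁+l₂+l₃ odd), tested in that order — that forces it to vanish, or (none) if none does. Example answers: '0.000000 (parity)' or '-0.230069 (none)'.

0.000000 (m_sum)

m-sum = 2 + 2 + 0 = 4 ≠ 0 ⇒ I = 0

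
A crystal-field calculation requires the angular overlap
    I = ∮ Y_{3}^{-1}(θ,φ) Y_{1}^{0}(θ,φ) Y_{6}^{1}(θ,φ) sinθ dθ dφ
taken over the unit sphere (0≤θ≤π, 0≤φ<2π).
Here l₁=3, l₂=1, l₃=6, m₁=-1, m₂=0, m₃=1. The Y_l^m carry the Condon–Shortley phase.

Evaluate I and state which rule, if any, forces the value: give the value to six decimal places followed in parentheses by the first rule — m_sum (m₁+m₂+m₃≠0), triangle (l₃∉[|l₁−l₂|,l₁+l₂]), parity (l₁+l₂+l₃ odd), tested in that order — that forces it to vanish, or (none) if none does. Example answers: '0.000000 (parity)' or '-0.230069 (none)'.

l₃=6 ∉ [2,4] — triangle fails ⇒ I = 0

0.000000 (triangle)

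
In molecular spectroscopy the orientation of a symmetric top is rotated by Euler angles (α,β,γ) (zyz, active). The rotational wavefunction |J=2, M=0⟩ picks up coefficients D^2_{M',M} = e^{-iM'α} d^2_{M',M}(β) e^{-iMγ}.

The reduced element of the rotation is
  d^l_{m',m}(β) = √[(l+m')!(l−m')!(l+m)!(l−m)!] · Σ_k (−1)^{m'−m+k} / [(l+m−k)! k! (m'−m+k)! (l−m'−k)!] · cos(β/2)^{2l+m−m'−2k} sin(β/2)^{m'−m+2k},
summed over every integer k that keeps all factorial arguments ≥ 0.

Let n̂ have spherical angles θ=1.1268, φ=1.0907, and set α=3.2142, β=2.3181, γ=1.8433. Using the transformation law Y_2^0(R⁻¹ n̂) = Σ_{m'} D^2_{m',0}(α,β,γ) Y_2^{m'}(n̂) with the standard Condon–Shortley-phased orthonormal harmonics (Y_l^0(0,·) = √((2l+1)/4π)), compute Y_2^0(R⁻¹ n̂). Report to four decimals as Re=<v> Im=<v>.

Re=0.0718 Im=0.0000

Need the full column D^2_{m',0} for m'=−2..2 at α=3.2142, β=2.3181, γ=1.8433.
cos(β/2)=0.400210, sin(β/2)=0.916423
d^2_{-2,0}: single k=2 term ⇒ +0.329492;  D = +0.326024+0.047679i
d^2_{-1,0}: k∈[1..2] ⇒ +0.143892 -0.754488 = -0.610596;  D = +0.608987+0.044295i
d^2_{0,0}: k∈[0..2] ⇒ +0.025654 -0.538058 +0.705317 = +0.192914;  D = +0.192914+0.000000i
d^2_{1,0}: k∈[0..1] ⇒ -0.143892 +0.754488 = +0.610596;  D = -0.608987+0.044295i
d^2_{2,0}: single k=0 term ⇒ +0.329492;  D = +0.326024-0.047679i
Y_2^{m'}(θ=1.1268,φ=1.0907) and Σ D·Y over m':
  (+0.3260+0.0477i)·(-0.1806-0.2581i)  (+0.6090+0.0443i)·(+0.1384-0.2658i)  (+0.1929+0.0000i)·(-0.1408+0.0000i)  (-0.6090+0.0443i)·(-0.1384-0.2658i)  (+0.3260-0.0477i)·(-0.1806+0.2581i)
Y_2^0(R⁻¹ n̂) = +0.071805+0.000000i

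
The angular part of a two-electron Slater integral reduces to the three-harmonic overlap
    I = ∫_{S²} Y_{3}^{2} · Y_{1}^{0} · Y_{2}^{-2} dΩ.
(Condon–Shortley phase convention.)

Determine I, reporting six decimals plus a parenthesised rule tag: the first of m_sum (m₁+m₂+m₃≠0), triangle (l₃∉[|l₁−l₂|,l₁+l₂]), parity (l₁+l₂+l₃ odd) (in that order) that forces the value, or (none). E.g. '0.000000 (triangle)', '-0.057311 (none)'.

0.184674 (none)

Rules hold: Σm=0, L=6 even, 2≤2≤4.
N = 7·3·5 = 105
Δ = 2!·4!·0!/7! = 1/105
Racah Σ t=1..1: t=1:−1/4 = -1/4
⇒ 3j(3 1 2; 0 0 0)² = 3/35, sgn -1
Racah Σ t=1..1: t=1:−1/24 = -1/24
⇒ 3j(3 1 2; 2 0 -2)² = 1/21, sgn -1
4πI² = N·(3j₀)²·(3jₘ)² = 3/7
I = +1·√(0.428571/4π) = 0.18467439
No selection rule forces the value: the integral is nonzero (none).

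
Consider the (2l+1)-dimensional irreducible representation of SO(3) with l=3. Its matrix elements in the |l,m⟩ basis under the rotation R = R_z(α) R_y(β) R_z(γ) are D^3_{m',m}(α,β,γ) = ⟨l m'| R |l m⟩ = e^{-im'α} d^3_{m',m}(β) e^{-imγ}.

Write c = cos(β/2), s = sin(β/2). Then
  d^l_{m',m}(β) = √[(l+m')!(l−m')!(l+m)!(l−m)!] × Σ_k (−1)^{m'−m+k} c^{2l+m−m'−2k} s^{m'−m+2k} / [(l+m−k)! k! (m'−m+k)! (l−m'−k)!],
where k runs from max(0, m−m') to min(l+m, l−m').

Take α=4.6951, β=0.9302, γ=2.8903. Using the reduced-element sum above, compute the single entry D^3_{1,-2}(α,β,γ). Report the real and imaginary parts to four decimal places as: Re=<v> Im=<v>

Split into d^3_{1,-2}(β=0.9302) × two z-phases.
c=cos(0.930200/2)=0.893777, s=sin(0.930200/2)=0.448512; N=√[24·2·1·120]=75.894664
k: max(0,(-2)−(1))=0 … min(3+(-2),3−(1))=1
  k=0: (−1)^3·75.8947/(12)·0.8938^3·0.4485^3 = -0.407418
  k=1: (−1)^4·75.8947/(24)·0.8938^1·0.4485^5 = +0.051298
d^3_{1,-2}(0.9302) = -0.407418 +0.051298 = -0.356120
Attach z-rotation phases: D = e^{-i(1)(4.6951)}·(-0.356120)·e^{-i(-2)(2.8903)} = -0.166119-0.315001i

Re=-0.1661 Im=-0.3150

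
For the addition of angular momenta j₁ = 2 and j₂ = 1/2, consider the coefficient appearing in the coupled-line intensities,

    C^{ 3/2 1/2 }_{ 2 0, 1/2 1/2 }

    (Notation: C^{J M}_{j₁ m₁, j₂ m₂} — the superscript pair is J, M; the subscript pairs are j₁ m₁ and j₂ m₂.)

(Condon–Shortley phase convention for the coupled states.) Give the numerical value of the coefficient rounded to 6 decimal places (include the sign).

triangle: 1!×3!×0!/5! = 6/120
(j±m)!: 2!×2!×1!×0!×2!×1! = 8
prefactor² = (2J+1)×Δ×N² = 8/5
  k=1: −1/(1!×0!×1!×0!×2!×0!) = -1/2
Σ = -1/2  ⇒  CG² = 8/5×(-1/2)² = 2/5
CG = −√(2/5) = -0.632456

-0.632456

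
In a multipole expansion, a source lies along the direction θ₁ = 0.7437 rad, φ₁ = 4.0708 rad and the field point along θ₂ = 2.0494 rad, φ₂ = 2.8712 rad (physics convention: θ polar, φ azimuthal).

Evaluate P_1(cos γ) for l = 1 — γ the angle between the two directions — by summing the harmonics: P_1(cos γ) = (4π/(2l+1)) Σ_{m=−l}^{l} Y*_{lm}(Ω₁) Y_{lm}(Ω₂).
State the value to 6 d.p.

Addition theorem: P_1(cos γ) = (4π/3) Σ_m Y*_{lm}(Ω₁) Y_{lm}(Ω₂), m = −1…1:
  m=-1: (-0.139985-0.187392i) × (-0.295531-0.081916i) = +0.026020+0.066847i  (running Σ = +0.026020+0.066847i)
  m=0: (+0.359596-0.000000i) × (-0.225021+0.000000i) = -0.080917+0.000000i  (running Σ = -0.054897+0.066847i)
  m=1: (+0.139985-0.187392i) × (+0.295531-0.081916i) = +0.026020-0.066847i  (running Σ = -0.028878+0.000000i)
Accumulated sum -0.028878+0.000000i; after 4π/(2l+1) scaling, -0.120962+0.000000i ⇒ P_1 = -0.120962

-0.120962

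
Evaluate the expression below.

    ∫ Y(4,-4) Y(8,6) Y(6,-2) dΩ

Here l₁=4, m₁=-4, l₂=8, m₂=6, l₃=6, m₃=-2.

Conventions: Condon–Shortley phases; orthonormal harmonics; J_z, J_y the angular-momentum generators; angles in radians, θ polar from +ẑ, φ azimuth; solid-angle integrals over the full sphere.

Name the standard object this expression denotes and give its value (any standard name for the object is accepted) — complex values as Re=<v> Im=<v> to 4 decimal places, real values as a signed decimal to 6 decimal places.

This is a Gaunt coefficient — the integral of a triple product of spherical harmonics over the sphere.
m-sum 0 ✓  L=18 even ✓  4≤6≤12 ✓
Π(2lᵢ+1) = 9×17×13 = 1989
triangle coeff Δ(4,8,6) = 1/23279256
Σ_t [2,4]: t=2:+1/1658880 t=3:−1/518400 t=4:+1/1658880 = -1/1382400
(3j)²=504/46189 [(4 8 6; 0 0 0)], sign=-1
Σ_t [6,6]: t=6:+1/116121600 = 1/116121600
(3j)²=7/323 [(4 8 6; -4 6 -2)], sign=+1
⇒ 4πI² = 31752/67507
I = (-1)√(31752/67507/(4π)) = -0.19346669

Gaunt coefficient, -0.193467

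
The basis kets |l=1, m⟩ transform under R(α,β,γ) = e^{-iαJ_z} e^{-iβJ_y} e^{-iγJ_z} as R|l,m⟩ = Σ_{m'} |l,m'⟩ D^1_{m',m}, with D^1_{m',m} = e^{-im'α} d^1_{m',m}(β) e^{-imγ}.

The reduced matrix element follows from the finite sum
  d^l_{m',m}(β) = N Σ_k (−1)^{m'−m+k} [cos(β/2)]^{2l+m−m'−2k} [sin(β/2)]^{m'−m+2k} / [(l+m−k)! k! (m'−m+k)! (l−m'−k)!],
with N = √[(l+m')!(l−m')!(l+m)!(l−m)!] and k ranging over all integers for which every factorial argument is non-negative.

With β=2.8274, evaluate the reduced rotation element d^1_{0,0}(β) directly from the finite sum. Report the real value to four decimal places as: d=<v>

d^1_{0,0}(β=2.8274) via the finite sum:
With c≡cos(β/2)=0.156451 and s≡sin(β/2)=0.987686, N=[1·1·1·1]^{1/2}=1.000000
k∈{0,1} keeps every argument non-negative
  k=0: (−1)^0·1.0000/(1)·0.1565^2·0.9877^0 = +0.024477
  k=1: (−1)^1·1.0000/(1)·0.1565^0·0.9877^2 = -0.975523
d^1_{0,0}(2.8274) = +0.024477 -0.975523 = -0.951046

d=-0.9510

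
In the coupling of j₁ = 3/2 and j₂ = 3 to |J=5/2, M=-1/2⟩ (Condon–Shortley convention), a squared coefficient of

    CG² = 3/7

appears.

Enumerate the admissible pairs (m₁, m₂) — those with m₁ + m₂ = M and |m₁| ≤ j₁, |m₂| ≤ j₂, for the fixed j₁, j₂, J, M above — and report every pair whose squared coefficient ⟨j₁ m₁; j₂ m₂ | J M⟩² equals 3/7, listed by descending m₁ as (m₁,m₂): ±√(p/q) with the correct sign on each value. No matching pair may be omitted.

(3/2,-2): +√(3/7)

Admissible pairs with m₁+m₂ = M = -1/2: (-3/2,1), (-1/2,0), (1/2,-1), (3/2,-2)
  (m₁,m₂)=(3/2,-2): CG² = 3/7, CG = +√(3/7)   ← matches the target
  (m₁,m₂)=(1/2,-1): CG² = 1/70, CG = −√(1/70)
  (m₁,m₂)=(-1/2,0): CG² = 6/35, CG = −√(6/35)
  (m₁,m₂)=(-3/2,1): CG² = 27/70, CG = +√(27/70)
Pairs with CG² = 3/7: (3/2,-2): +√(3/7)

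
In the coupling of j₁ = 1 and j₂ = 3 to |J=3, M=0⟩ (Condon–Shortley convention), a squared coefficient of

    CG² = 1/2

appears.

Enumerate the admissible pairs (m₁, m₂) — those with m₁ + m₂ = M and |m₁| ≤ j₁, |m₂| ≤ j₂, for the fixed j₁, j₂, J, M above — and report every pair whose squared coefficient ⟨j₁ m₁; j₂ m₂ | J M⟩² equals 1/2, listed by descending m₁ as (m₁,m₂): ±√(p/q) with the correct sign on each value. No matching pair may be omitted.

(1,-1): +√(1/2); (-1,1): −√(1/2)

Admissible pairs with m₁+m₂ = M = 0: (-1,1), (0,0), (1,-1)
  (m₁,m₂)=(1,-1): CG² = 1/2, CG = +√(1/2)   ← matches the target
  (m₁,m₂)=(0,0): CG² = 0/1, CG = 0
  (m₁,m₂)=(-1,1): CG² = 1/2, CG = −√(1/2)   ← matches the target
Pairs with CG² = 1/2: (1,-1): +√(1/2); (-1,1): −√(1/2)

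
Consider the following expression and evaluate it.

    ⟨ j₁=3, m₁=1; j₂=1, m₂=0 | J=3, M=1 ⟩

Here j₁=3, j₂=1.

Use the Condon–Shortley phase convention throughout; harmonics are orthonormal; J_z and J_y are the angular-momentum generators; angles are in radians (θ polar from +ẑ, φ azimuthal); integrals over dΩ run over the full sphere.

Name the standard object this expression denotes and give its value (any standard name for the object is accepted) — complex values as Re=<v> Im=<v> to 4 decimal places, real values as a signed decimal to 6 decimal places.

This is a Clebsch–Gordan (vector-coupling) coefficient.
√[7·1!5!1!/8! · 4!2!1!1!4!2!] = √(48)
  +(−1)^0/∏(0,1,2,1,3,0)! = 1/12  (running 1/12)
  +(−1)^1/∏(1,0,1,0,4,1)! = -1/24  (running 1/24)
⟨..|..⟩ = √(48)·(1/24) = +0.288675

Clebsch–Gordan coefficient, +√(1/12) ≈ +0.288675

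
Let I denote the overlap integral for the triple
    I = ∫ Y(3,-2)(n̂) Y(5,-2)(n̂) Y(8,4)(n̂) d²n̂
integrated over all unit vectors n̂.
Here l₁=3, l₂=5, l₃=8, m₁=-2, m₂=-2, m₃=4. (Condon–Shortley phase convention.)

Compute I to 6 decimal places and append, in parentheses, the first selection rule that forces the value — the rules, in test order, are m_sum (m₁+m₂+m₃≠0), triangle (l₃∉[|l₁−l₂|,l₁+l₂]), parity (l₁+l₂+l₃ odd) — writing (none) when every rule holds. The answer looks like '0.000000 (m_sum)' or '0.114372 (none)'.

0.236305 (none)

m-sum 0 ✓  L=16 even ✓  2≤8≤8 ✓
Π(2lᵢ+1) = 7×11×17 = 1309
triangle coeff Δ(3,5,8) = 1/136136
Σ_t [0,0]: t=0:+1/518400 = 1/518400
(3j)²=56/2431 [(3 5 8; 0 0 0)], sign=+1
Σ_t [0,0]: t=0:+1/3628800 = 1/3628800
(3j)²=36/1547 [(3 5 8; -2 -2 4)], sign=+1
⇒ 4πI² = 2016/2873
I = (+1)√(2016/2873/(4π)) = 0.23630479
No selection rule forces the value: the integral is nonzero (none).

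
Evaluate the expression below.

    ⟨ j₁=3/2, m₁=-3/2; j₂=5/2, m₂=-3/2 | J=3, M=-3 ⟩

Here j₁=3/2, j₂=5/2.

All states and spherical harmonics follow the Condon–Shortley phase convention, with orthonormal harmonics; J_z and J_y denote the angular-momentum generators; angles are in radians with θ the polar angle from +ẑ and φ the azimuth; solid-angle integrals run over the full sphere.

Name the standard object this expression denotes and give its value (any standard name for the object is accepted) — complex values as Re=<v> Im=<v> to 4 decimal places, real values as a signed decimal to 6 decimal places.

Clebsch–Gordan coefficient, −√(3/8) ≈ -0.612372

This is a Clebsch–Gordan (vector-coupling) coefficient.
√[7·1!2!4!/8! · 0!3!1!4!0!6!] = √(864)
  +(−1)^1/∏(1,0,2,0,0,4)! = -1/48  (running -1/48)
⟨..|..⟩ = √(864)·(-1/48) = -0.612372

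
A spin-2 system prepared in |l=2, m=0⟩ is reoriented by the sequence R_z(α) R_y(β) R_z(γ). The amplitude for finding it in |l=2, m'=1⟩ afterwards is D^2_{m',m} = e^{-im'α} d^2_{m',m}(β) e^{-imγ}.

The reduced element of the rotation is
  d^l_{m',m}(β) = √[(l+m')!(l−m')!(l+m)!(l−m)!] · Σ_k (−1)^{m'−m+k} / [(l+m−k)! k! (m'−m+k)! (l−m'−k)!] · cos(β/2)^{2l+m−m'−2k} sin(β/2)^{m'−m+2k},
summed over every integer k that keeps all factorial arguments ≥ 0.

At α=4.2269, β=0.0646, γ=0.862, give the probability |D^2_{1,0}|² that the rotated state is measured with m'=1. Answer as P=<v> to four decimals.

First d^2_{1,0}(β=0.0646), then the phase factors e^{-i(1)α} and e^{-i(0)γ}:
Half-angle: c=0.999478, s=0.032294. N=√(6·1·2·2)=4.898979
Admissible k: 0..1 (factorial args all ≥0)
  k=0: (−1)^1·4.8990/(2)·0.9995^3·0.0323^1 = -0.078981
  k=1: (−1)^2·4.8990/(2)·0.9995^1·0.0323^3 = +0.000082
d^2_{1,0}(0.0646) = -0.078981 +0.000082 = -0.078899
|D^2_{1,0}|² = |d^2_{1,0}(β)|² = (-0.078899)² = 0.006225 (the z-rotation phases have unit modulus)

P=0.0062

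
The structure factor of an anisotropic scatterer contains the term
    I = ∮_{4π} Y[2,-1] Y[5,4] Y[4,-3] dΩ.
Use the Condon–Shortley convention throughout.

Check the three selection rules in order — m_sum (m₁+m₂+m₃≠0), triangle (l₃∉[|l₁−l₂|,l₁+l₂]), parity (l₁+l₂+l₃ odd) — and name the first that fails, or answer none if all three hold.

parity

Σmᵢ = 0  ✓
l₃∈[|l₁−l₂|,l₁+l₂]=[3,7], have l₃=4  ✓
Σlᵢ = 11 ⇒ odd  ✗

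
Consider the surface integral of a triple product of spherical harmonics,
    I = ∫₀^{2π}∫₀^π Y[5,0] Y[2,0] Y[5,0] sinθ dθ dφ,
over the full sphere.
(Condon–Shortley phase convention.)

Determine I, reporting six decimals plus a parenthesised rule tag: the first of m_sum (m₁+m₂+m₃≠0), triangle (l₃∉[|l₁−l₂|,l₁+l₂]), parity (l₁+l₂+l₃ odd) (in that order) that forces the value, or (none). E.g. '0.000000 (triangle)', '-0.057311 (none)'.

0.161739 (none)

Rules hold: Σm=0, L=12 even, 3≤5≤7.
N = 11·5·11 = 605
Δ = 2!·8!·2!/13! = 1/38610
Racah Σ t=0..2: t=0:+1/2880 t=1:−1/576 t=2:+1/2880 = -1/960
⇒ 3j(5 2 5; 0 0 0)² = 10/429, sgn +1
(m-triple is (0,0,0) — same symbol as above.)
4πI² = N·(3j₀)²·(3jₘ)² = 500/1521
I = +1·√(0.328731/4π) = 0.16173926
No selection rule forces the value: the integral is nonzero (none).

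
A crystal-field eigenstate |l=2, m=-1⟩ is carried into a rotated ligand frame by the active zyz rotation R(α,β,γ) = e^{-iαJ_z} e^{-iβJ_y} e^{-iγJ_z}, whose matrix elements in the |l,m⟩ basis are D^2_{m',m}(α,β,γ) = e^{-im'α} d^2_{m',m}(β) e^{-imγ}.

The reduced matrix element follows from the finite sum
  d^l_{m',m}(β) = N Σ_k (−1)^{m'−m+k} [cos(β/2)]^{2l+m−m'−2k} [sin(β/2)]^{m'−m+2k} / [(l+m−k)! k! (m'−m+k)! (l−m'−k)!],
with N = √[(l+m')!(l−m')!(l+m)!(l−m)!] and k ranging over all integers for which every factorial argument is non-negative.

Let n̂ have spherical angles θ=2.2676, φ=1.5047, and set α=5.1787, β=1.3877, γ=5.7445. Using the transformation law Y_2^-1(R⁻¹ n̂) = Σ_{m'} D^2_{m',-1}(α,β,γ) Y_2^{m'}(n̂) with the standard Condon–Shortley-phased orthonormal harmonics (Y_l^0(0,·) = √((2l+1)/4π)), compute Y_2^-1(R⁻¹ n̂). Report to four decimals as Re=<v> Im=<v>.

Need the full column D^2_{m',-1} for m'=−2..2 at α=5.1787, β=1.3877, γ=5.7445.
cos(β/2)=0.768790, sin(β/2)=0.639502
d^2_{-2,-1}: single k=1 term ⇒ +0.581158;  D = -0.536644-0.223064i
d^2_{-1,-1}: k∈[0..1] ⇒ +0.349325 -0.725137 = -0.375811;  D = +0.027175+0.374827i
d^2_{0,-1}: k∈[0..1] ⇒ -0.711770 +0.492502 = -0.219268;  D = -0.188216+0.112486i
d^2_{1,-1}: k∈[0..1] ⇒ +0.725137 -0.167250 = +0.557886;  D = +0.470945+0.299078i
d^2_{2,-1}: single k=0 term ⇒ -0.402127;  D = +0.039941-0.400138i
Y_2^{m'}(θ=2.2676,φ=1.5047) and Σ D·Y over m':
  (-0.5366-0.2231i)·(-0.2252-0.0299i)  (+0.0272+0.3748i)·(-0.0251+0.3794i)  (-0.1882+0.1125i)·(+0.0743+0.0000i)  (+0.4709+0.2991i)·(+0.0251+0.3794i)  (+0.0399-0.4001i)·(-0.2252+0.0299i)
Y_2^-1(R⁻¹ n̂) = -0.141360+0.353050i

Re=-0.1414 Im=0.3531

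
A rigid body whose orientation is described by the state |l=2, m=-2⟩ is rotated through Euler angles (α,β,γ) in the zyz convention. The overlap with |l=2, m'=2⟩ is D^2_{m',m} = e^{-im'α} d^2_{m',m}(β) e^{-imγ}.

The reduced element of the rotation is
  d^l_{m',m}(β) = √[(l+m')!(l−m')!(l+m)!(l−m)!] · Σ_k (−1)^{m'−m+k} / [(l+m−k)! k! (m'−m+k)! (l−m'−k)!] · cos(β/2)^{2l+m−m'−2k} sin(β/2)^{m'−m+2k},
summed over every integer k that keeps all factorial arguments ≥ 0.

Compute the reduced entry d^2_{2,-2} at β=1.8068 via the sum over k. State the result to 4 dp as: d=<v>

d=0.3806

d^2_{2,-2}(β=1.8068) via the finite sum:
With c≡cos(β/2)=0.618943 and s≡sin(β/2)=0.785436, N=[24·1·1·24]^{1/2}=24.000000
The bounds max(0,m−m')=0 and min(l+m,l−m')=0 give 1 term
  k=0: (−1)^4·24.0000/(24)·0.6189^0·0.7854^4 = +0.380577
d^2_{2,-2}(1.8068) = +0.380577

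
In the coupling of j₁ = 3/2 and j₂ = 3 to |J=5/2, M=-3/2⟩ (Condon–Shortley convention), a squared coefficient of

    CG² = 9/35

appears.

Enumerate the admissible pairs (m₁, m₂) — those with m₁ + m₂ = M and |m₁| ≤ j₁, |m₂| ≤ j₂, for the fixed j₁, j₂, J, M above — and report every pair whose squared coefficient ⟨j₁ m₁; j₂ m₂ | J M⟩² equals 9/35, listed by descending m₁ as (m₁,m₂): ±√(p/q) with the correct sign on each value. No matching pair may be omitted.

(-3/2,0): +√(9/35)

Admissible pairs with m₁+m₂ = M = -3/2: (-3/2,0), (-1/2,-1), (1/2,-2), (3/2,-3)
  (m₁,m₂)=(3/2,-3): CG² = 9/28, CG = +√(9/28)
  (m₁,m₂)=(1/2,-2): CG² = 1/14, CG = +√(1/14)
  (m₁,m₂)=(-1/2,-1): CG² = 7/20, CG = −√(7/20)
  (m₁,m₂)=(-3/2,0): CG² = 9/35, CG = +√(9/35)   ← matches the target
Pairs with CG² = 9/35: (-3/2,0): +√(9/35)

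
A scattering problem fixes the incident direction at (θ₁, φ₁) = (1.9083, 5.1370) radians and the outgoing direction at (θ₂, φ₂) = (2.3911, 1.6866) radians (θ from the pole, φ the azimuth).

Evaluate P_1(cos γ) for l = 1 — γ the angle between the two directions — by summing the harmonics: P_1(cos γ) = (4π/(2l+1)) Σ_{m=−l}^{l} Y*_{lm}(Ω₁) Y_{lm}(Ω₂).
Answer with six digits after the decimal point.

Summing Y*_{l m}(θ₁,φ₁)·Y_{l m}(θ₂,φ₂) over m ∈ [−1, 1]; prefactor 4π/(2·1+1) = 4.188790:
  [-1]  conj(Y_{1,-1})(Ω₁) = (0.134302, -0.297053) ; Y_{1,-1}(Ω₂) = (-0.027225, -0.234049) ; Δ = (-0.073181, -0.023346)
  [+0]  conj(Y_{1,0})(Ω₁) = (-0.161792, -0.000000) ; Y_{1,0}(Ω₂) = (-0.357341, 0.000000) ; Δ = (0.057815, 0.000000)
  [+1]  conj(Y_{1,1})(Ω₁) = (-0.134302, -0.297053) ; Y_{1,1}(Ω₂) = (0.027225, -0.234049) ; Δ = (-0.073181, 0.023346)
Total Σ_m = (-0.088548, 0.000000). Multiply by 4.188790: (-0.370908, 0.000000). P_1(cos γ) = -0.370908

-0.370908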